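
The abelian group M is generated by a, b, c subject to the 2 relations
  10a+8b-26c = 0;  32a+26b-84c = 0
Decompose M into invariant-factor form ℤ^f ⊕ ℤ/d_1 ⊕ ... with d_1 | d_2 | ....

Answer: M ≅ ℤ^1 ⊕ ℤ/2 ⊕ ℤ/2

Derivation:
rank_ℚ(R)=2; free=3−2=1
SNF(R) diag = [2, 2] → torsion [2, 2]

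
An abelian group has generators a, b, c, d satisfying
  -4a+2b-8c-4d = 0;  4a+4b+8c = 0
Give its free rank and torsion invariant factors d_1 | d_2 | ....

rank_ℚ(R)=2; free=4−2=2
SNF(R) diag = [2, 4] → torsion [2, 4]

Answer: M ≅ ℤ^2 ⊕ ℤ/2 ⊕ ℤ/4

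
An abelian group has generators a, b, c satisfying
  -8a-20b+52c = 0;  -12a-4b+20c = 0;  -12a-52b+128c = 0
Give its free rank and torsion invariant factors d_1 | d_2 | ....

rank_ℚ(R)=3; free=3−3=0
SNF(R) diag = [4, 4, 12] → torsion [4, 4, 12]

Answer: M ≅ ℤ/4 ⊕ ℤ/4 ⊕ ℤ/12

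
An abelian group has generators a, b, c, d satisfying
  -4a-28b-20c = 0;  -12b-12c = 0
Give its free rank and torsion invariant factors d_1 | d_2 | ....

Answer: M ≅ ℤ^2 ⊕ ℤ/4 ⊕ ℤ/12

Derivation:
rank_ℚ(R)=2; free=4−2=2
SNF(R) diag = [4, 12] → torsion [4, 12]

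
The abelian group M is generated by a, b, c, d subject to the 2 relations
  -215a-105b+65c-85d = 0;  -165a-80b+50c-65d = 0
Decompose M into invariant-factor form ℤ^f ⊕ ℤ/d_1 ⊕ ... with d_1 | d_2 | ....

Answer: M ≅ ℤ^2 ⊕ ℤ/5 ⊕ ℤ/5

Derivation:
rank_ℚ(R)=2; free=4−2=2
SNF(R) diag = [5, 5] → torsion [5, 5]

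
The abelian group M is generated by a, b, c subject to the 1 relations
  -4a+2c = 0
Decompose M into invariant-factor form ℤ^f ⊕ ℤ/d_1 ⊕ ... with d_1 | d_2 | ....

Answer: M ≅ ℤ^2 ⊕ ℤ/2

Derivation:
rank_ℚ(R)=1; free=3−1=2
SNF(R) diag = [2] → torsion [2]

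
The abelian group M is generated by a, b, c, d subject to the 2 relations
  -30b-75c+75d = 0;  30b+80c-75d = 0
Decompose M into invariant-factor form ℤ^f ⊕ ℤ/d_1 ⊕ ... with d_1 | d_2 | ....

Answer: M ≅ ℤ^2 ⊕ ℤ/5 ⊕ ℤ/15

Derivation:
rank_ℚ(R)=2; free=4−2=2
SNF(R) diag = [5, 15] → torsion [5, 15]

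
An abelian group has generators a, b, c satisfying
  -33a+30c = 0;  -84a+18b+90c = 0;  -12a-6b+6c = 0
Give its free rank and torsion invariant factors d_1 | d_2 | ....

rank_ℚ(R)=3; free=3−3=0
SNF(R) diag = [3, 6, 12] → torsion [3, 6, 12]

Answer: M ≅ ℤ/3 ⊕ ℤ/6 ⊕ ℤ/12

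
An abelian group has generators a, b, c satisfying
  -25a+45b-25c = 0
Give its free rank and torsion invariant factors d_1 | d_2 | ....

rank_ℚ(R)=1; free=3−1=2
SNF(R) diag = [5] → torsion [5]

Answer: M ≅ ℤ^2 ⊕ ℤ/5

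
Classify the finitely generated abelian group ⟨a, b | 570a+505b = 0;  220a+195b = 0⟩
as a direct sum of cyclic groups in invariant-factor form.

Answer: M ≅ ℤ/5 ⊕ ℤ/10

Derivation:
rank_ℚ(R)=2; free=2−2=0
SNF(R) diag = [5, 10] → torsion [5, 10]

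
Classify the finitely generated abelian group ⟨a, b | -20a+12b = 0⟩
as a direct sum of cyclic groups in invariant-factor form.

Answer: M ≅ ℤ^1 ⊕ ℤ/4

Derivation:
rank_ℚ(R)=1; free=2−1=1
SNF(R) diag = [4] → torsion [4]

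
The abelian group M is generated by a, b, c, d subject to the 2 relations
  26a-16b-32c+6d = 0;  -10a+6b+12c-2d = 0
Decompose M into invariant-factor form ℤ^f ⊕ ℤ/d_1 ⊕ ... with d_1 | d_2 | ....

Answer: M ≅ ℤ^2 ⊕ ℤ/2 ⊕ ℤ/2

Derivation:
rank_ℚ(R)=2; free=4−2=2
SNF(R) diag = [2, 2] → torsion [2, 2]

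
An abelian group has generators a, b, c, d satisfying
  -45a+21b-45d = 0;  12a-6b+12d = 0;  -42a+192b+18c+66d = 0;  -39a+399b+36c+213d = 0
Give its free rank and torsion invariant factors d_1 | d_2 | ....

Answer: M ≅ ℤ/3 ⊕ ℤ/6 ⊕ ℤ/18 ⊕ ℤ/36

Derivation:
rank_ℚ(R)=4; free=4−4=0
SNF(R) diag = [3, 6, 18, 36] → torsion [3, 6, 18, 36]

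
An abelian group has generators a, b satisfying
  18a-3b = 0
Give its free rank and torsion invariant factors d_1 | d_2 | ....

Answer: M ≅ ℤ^1 ⊕ ℤ/3

Derivation:
rank_ℚ(R)=1; free=2−1=1
SNF(R) diag = [3] → torsion [3]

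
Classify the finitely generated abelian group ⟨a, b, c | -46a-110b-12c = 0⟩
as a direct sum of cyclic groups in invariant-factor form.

rank_ℚ(R)=1; free=3−1=2
SNF(R) diag = [2] → torsion [2]

Answer: M ≅ ℤ^2 ⊕ ℤ/2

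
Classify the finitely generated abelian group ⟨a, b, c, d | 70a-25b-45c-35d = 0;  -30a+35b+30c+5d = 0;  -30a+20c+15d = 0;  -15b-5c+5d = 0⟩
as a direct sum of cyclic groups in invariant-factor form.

Answer: M ≅ ℤ/5 ⊕ ℤ/5 ⊕ ℤ/5 ⊕ ℤ/10

Derivation:
rank_ℚ(R)=4; free=4−4=0
SNF(R) diag = [5, 5, 5, 10] → torsion [5, 5, 5, 10]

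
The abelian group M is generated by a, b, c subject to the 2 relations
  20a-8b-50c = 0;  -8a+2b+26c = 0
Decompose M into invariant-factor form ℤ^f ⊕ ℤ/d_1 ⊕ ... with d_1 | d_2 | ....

Answer: M ≅ ℤ^1 ⊕ ℤ/2 ⊕ ℤ/6

Derivation:
rank_ℚ(R)=2; free=3−2=1
SNF(R) diag = [2, 6] → torsion [2, 6]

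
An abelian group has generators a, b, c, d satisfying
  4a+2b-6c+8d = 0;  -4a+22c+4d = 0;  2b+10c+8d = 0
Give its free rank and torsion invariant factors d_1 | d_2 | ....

Answer: M ≅ ℤ^1 ⊕ ℤ/2 ⊕ ℤ/2 ⊕ ℤ/4

Derivation:
rank_ℚ(R)=3; free=4−3=1
SNF(R) diag = [2, 2, 4] → torsion [2, 2, 4]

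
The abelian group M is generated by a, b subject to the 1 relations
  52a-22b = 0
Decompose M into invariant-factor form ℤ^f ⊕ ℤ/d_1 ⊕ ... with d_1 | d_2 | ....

Answer: M ≅ ℤ^1 ⊕ ℤ/2

Derivation:
rank_ℚ(R)=1; free=2−1=1
SNF(R) diag = [2] → torsion [2]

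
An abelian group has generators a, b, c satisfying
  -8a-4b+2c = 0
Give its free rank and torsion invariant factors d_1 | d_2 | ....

rank_ℚ(R)=1; free=3−1=2
SNF(R) diag = [2] → torsion [2]

Answer: M ≅ ℤ^2 ⊕ ℤ/2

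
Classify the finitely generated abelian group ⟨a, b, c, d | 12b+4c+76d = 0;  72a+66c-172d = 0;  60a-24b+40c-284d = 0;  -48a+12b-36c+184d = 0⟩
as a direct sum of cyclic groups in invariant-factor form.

rank_ℚ(R)=4; free=4−4=0
SNF(R) diag = [2, 4, 12, 12] → torsion [2, 4, 12, 12]

Answer: M ≅ ℤ/2 ⊕ ℤ/4 ⊕ ℤ/12 ⊕ ℤ/12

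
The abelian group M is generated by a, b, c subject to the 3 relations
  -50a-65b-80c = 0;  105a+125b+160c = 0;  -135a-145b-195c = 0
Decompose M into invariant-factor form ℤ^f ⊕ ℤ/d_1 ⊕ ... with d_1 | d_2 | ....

rank_ℚ(R)=3; free=3−3=0
SNF(R) diag = [5, 5, 5] → torsion [5, 5, 5]

Answer: M ≅ ℤ/5 ⊕ ℤ/5 ⊕ ℤ/5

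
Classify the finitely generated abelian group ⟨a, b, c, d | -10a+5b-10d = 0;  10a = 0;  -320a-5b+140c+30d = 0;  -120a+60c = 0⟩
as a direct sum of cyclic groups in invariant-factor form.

rank_ℚ(R)=4; free=4−4=0
SNF(R) diag = [5, 10, 20, 60] → torsion [5, 10, 20, 60]

Answer: M ≅ ℤ/5 ⊕ ℤ/10 ⊕ ℤ/20 ⊕ ℤ/60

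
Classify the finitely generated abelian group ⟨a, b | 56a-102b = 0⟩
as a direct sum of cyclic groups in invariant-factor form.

rank_ℚ(R)=1; free=2−1=1
SNF(R) diag = [2] → torsion [2]

Answer: M ≅ ℤ^1 ⊕ ℤ/2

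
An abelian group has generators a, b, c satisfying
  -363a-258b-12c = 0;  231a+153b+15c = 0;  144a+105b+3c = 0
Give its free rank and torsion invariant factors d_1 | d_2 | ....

Answer: M ≅ ℤ/3 ⊕ ℤ/3 ⊕ ℤ/6

Derivation:
rank_ℚ(R)=3; free=3−3=0
SNF(R) diag = [3, 3, 6] → torsion [3, 3, 6]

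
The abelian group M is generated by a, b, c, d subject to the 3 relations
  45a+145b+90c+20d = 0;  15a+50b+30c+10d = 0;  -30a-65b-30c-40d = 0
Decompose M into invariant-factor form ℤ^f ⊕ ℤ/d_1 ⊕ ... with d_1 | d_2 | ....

rank_ℚ(R)=3; free=4−3=1
SNF(R) diag = [5, 15, 30] → torsion [5, 15, 30]

Answer: M ≅ ℤ^1 ⊕ ℤ/5 ⊕ ℤ/15 ⊕ ℤ/30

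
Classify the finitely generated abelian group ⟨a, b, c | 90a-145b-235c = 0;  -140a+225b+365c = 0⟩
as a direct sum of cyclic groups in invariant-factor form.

Answer: M ≅ ℤ^1 ⊕ ℤ/5 ⊕ ℤ/10

Derivation:
rank_ℚ(R)=2; free=3−2=1
SNF(R) diag = [5, 10] → torsion [5, 10]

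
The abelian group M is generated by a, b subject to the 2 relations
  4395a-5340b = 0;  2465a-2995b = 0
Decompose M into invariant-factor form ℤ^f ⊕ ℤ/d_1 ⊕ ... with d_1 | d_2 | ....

rank_ℚ(R)=2; free=2−2=0
SNF(R) diag = [5, 15] → torsion [5, 15]

Answer: M ≅ ℤ/5 ⊕ ℤ/15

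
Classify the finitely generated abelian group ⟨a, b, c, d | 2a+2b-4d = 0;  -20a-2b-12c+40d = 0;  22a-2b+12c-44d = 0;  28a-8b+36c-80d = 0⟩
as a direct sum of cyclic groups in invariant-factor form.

Answer: M ≅ ℤ/2 ⊕ ℤ/6 ⊕ ℤ/12 ⊕ ℤ/24

Derivation:
rank_ℚ(R)=4; free=4−4=0
SNF(R) diag = [2, 6, 12, 24] → torsion [2, 6, 12, 24]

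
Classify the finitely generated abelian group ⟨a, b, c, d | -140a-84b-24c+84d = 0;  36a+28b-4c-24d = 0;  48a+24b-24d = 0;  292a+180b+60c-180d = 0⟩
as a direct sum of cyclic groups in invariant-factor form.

Answer: M ≅ ℤ/4 ⊕ ℤ/4 ⊕ ℤ/12 ⊕ ℤ/24

Derivation:
rank_ℚ(R)=4; free=4−4=0
SNF(R) diag = [4, 4, 12, 24] → torsion [4, 4, 12, 24]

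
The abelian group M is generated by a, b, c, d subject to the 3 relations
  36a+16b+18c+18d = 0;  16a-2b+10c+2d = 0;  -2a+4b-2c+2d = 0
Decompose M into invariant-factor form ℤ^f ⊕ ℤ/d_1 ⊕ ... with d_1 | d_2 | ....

Answer: M ≅ ℤ^1 ⊕ ℤ/2 ⊕ ℤ/2 ⊕ ℤ/6

Derivation:
rank_ℚ(R)=3; free=4−3=1
SNF(R) diag = [2, 2, 6] → torsion [2, 2, 6]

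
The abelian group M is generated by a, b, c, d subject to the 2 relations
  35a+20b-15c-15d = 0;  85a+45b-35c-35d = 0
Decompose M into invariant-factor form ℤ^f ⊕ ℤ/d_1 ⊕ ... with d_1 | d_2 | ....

Answer: M ≅ ℤ^2 ⊕ ℤ/5 ⊕ ℤ/5

Derivation:
rank_ℚ(R)=2; free=4−2=2
SNF(R) diag = [5, 5] → torsion [5, 5]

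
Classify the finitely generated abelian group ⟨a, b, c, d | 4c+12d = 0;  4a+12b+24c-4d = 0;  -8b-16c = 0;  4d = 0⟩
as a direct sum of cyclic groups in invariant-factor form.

rank_ℚ(R)=4; free=4−4=0
SNF(R) diag = [4, 4, 4, 8] → torsion [4, 4, 4, 8]

Answer: M ≅ ℤ/4 ⊕ ℤ/4 ⊕ ℤ/4 ⊕ ℤ/8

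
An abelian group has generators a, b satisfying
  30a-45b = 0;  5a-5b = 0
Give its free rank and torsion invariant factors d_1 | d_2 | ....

Answer: M ≅ ℤ/5 ⊕ ℤ/15

Derivation:
rank_ℚ(R)=2; free=2−2=0
SNF(R) diag = [5, 15] → torsion [5, 15]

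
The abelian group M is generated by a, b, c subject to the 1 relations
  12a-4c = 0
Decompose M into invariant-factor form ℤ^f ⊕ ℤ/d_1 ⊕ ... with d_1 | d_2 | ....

Answer: M ≅ ℤ^2 ⊕ ℤ/4

Derivation:
rank_ℚ(R)=1; free=3−1=2
SNF(R) diag = [4] → torsion [4]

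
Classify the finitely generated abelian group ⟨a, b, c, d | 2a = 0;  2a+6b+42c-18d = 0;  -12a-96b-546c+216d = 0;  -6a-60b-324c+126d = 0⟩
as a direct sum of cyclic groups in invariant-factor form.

rank_ℚ(R)=4; free=4−4=0
SNF(R) diag = [2, 6, 6, 18] → torsion [2, 6, 6, 18]

Answer: M ≅ ℤ/2 ⊕ ℤ/6 ⊕ ℤ/6 ⊕ ℤ/18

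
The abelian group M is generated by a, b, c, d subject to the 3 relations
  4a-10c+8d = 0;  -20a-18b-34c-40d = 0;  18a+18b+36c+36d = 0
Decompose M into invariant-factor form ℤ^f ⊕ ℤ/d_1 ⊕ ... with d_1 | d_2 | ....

Answer: M ≅ ℤ^1 ⊕ ℤ/2 ⊕ ℤ/6 ⊕ ℤ/18

Derivation:
rank_ℚ(R)=3; free=4−3=1
SNF(R) diag = [2, 6, 18] → torsion [2, 6, 18]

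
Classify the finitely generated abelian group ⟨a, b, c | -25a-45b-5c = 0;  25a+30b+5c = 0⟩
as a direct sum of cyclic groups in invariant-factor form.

rank_ℚ(R)=2; free=3−2=1
SNF(R) diag = [5, 15] → torsion [5, 15]

Answer: M ≅ ℤ^1 ⊕ ℤ/5 ⊕ ℤ/15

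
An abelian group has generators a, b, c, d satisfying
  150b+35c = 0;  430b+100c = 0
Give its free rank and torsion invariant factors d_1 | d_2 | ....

rank_ℚ(R)=2; free=4−2=2
SNF(R) diag = [5, 10] → torsion [5, 10]

Answer: M ≅ ℤ^2 ⊕ ℤ/5 ⊕ ℤ/10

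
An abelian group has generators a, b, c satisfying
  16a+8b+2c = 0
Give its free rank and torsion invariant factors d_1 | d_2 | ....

rank_ℚ(R)=1; free=3−1=2
SNF(R) diag = [2] → torsion [2]

Answer: M ≅ ℤ^2 ⊕ ℤ/2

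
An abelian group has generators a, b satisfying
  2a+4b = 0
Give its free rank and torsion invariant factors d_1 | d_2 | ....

rank_ℚ(R)=1; free=2−1=1
SNF(R) diag = [2] → torsion [2]

Answer: M ≅ ℤ^1 ⊕ ℤ/2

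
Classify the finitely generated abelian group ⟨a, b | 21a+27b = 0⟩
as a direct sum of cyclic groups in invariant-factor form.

rank_ℚ(R)=1; free=2−1=1
SNF(R) diag = [3] → torsion [3]

Answer: M ≅ ℤ^1 ⊕ ℤ/3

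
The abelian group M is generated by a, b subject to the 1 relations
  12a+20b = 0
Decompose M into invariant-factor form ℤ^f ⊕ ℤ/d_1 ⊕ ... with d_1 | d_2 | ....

rank_ℚ(R)=1; free=2−1=1
SNF(R) diag = [4] → torsion [4]

Answer: M ≅ ℤ^1 ⊕ ℤ/4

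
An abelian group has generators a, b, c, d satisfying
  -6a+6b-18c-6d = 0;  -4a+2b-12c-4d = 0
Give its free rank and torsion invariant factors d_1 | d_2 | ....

rank_ℚ(R)=2; free=4−2=2
SNF(R) diag = [2, 6] → torsion [2, 6]

Answer: M ≅ ℤ^2 ⊕ ℤ/2 ⊕ ℤ/6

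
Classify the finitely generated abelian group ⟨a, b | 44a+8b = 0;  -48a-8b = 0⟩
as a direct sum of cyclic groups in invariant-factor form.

rank_ℚ(R)=2; free=2−2=0
SNF(R) diag = [4, 8] → torsion [4, 8]

Answer: M ≅ ℤ/4 ⊕ ℤ/8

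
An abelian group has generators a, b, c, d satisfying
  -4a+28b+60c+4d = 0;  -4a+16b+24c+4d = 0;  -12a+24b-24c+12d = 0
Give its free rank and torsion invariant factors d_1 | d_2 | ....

rank_ℚ(R)=3; free=4−3=1
SNF(R) diag = [4, 12, 24] → torsion [4, 12, 24]

Answer: M ≅ ℤ^1 ⊕ ℤ/4 ⊕ ℤ/12 ⊕ ℤ/24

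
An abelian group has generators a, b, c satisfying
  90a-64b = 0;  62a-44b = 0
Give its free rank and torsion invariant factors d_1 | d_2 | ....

Answer: M ≅ ℤ^1 ⊕ ℤ/2 ⊕ ℤ/4

Derivation:
rank_ℚ(R)=2; free=3−2=1
SNF(R) diag = [2, 4] → torsion [2, 4]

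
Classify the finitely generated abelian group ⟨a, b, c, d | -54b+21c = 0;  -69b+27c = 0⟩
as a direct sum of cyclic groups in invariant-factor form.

Answer: M ≅ ℤ^2 ⊕ ℤ/3 ⊕ ℤ/3

Derivation:
rank_ℚ(R)=2; free=4−2=2
SNF(R) diag = [3, 3] → torsion [3, 3]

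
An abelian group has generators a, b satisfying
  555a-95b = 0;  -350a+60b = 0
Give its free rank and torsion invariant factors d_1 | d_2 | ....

Answer: M ≅ ℤ/5 ⊕ ℤ/10

Derivation:
rank_ℚ(R)=2; free=2−2=0
SNF(R) diag = [5, 10] → torsion [5, 10]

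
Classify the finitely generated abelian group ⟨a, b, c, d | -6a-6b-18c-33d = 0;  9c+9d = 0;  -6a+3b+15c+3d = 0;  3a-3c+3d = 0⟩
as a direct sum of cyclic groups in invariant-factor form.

rank_ℚ(R)=4; free=4−4=0
SNF(R) diag = [3, 3, 3, 9] → torsion [3, 3, 3, 9]

Answer: M ≅ ℤ/3 ⊕ ℤ/3 ⊕ ℤ/3 ⊕ ℤ/9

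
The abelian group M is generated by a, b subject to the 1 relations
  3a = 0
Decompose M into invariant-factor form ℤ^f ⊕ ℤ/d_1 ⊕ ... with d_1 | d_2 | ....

Answer: M ≅ ℤ^1 ⊕ ℤ/3

Derivation:
rank_ℚ(R)=1; free=2−1=1
SNF(R) diag = [3] → torsion [3]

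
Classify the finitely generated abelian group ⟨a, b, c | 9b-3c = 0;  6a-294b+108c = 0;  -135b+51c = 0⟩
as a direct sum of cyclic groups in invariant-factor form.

rank_ℚ(R)=3; free=3−3=0
SNF(R) diag = [3, 6, 18] → torsion [3, 6, 18]

Answer: M ≅ ℤ/3 ⊕ ℤ/6 ⊕ ℤ/18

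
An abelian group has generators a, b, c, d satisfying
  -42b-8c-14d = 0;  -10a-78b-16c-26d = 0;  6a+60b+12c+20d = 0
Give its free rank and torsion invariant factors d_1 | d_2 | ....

Answer: M ≅ ℤ^1 ⊕ ℤ/2 ⊕ ℤ/2 ⊕ ℤ/4

Derivation:
rank_ℚ(R)=3; free=4−3=1
SNF(R) diag = [2, 2, 4] → torsion [2, 2, 4]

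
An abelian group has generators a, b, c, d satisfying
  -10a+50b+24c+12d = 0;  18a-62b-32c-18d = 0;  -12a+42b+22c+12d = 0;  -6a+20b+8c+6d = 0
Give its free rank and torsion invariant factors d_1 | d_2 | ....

rank_ℚ(R)=4; free=4−4=0
SNF(R) diag = [2, 2, 2, 6] → torsion [2, 2, 2, 6]

Answer: M ≅ ℤ/2 ⊕ ℤ/2 ⊕ ℤ/2 ⊕ ℤ/6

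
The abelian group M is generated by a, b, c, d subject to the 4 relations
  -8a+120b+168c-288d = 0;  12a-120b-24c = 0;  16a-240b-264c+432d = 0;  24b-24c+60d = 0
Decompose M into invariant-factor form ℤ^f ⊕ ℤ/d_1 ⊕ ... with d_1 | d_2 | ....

rank_ℚ(R)=4; free=4−4=0
SNF(R) diag = [4, 12, 24, 72] → torsion [4, 12, 24, 72]

Answer: M ≅ ℤ/4 ⊕ ℤ/12 ⊕ ℤ/24 ⊕ ℤ/72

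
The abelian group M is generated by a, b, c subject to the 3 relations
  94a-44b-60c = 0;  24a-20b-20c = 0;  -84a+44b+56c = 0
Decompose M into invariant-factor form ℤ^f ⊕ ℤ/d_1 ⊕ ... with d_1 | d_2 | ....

Answer: M ≅ ℤ/2 ⊕ ℤ/4 ⊕ ℤ/12

Derivation:
rank_ℚ(R)=3; free=3−3=0
SNF(R) diag = [2, 4, 12] → torsion [2, 4, 12]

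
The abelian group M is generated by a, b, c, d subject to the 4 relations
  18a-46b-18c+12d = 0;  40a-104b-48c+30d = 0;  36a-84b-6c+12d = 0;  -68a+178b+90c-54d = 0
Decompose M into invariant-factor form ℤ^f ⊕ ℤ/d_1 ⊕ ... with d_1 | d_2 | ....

Answer: M ≅ ℤ/2 ⊕ ℤ/2 ⊕ ℤ/6 ⊕ ℤ/6

Derivation:
rank_ℚ(R)=4; free=4−4=0
SNF(R) diag = [2, 2, 6, 6] → torsion [2, 2, 6, 6]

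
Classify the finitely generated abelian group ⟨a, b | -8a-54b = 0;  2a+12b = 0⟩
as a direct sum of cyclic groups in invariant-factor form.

rank_ℚ(R)=2; free=2−2=0
SNF(R) diag = [2, 6] → torsion [2, 6]

Answer: M ≅ ℤ/2 ⊕ ℤ/6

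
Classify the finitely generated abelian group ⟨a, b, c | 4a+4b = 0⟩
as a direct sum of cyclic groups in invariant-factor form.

rank_ℚ(R)=1; free=3−1=2
SNF(R) diag = [4] → torsion [4]

Answer: M ≅ ℤ^2 ⊕ ℤ/4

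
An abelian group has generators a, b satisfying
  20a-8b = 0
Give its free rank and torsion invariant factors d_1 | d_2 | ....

rank_ℚ(R)=1; free=2−1=1
SNF(R) diag = [4] → torsion [4]

Answer: M ≅ ℤ^1 ⊕ ℤ/4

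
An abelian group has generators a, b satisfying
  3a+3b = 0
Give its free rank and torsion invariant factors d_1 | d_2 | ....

rank_ℚ(R)=1; free=2−1=1
SNF(R) diag = [3] → torsion [3]

Answer: M ≅ ℤ^1 ⊕ ℤ/3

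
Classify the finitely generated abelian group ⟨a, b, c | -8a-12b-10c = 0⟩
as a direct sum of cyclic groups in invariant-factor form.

Answer: M ≅ ℤ^2 ⊕ ℤ/2

Derivation:
rank_ℚ(R)=1; free=3−1=2
SNF(R) diag = [2] → torsion [2]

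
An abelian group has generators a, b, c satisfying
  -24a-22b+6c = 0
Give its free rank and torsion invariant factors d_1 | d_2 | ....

Answer: M ≅ ℤ^2 ⊕ ℤ/2

Derivation:
rank_ℚ(R)=1; free=3−1=2
SNF(R) diag = [2] → torsion [2]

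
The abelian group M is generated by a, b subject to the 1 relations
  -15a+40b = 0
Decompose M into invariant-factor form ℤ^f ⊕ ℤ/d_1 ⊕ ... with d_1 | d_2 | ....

rank_ℚ(R)=1; free=2−1=1
SNF(R) diag = [5] → torsion [5]

Answer: M ≅ ℤ^1 ⊕ ℤ/5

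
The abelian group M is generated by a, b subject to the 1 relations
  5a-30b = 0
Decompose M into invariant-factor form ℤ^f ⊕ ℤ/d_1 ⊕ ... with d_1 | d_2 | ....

rank_ℚ(R)=1; free=2−1=1
SNF(R) diag = [5] → torsion [5]

Answer: M ≅ ℤ^1 ⊕ ℤ/5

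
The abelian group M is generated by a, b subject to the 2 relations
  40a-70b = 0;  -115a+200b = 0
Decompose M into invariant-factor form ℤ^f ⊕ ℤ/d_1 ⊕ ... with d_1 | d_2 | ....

Answer: M ≅ ℤ/5 ⊕ ℤ/10

Derivation:
rank_ℚ(R)=2; free=2−2=0
SNF(R) diag = [5, 10] → torsion [5, 10]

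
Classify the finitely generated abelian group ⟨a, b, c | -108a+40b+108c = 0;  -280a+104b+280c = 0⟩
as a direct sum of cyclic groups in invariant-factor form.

rank_ℚ(R)=2; free=3−2=1
SNF(R) diag = [4, 8] → torsion [4, 8]

Answer: M ≅ ℤ^1 ⊕ ℤ/4 ⊕ ℤ/8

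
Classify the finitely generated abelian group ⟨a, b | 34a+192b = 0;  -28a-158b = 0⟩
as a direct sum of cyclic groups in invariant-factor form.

rank_ℚ(R)=2; free=2−2=0
SNF(R) diag = [2, 2] → torsion [2, 2]

Answer: M ≅ ℤ/2 ⊕ ℤ/2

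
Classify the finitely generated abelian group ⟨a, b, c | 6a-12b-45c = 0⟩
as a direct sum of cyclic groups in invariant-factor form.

Answer: M ≅ ℤ^2 ⊕ ℤ/3

Derivation:
rank_ℚ(R)=1; free=3−1=2
SNF(R) diag = [3] → torsion [3]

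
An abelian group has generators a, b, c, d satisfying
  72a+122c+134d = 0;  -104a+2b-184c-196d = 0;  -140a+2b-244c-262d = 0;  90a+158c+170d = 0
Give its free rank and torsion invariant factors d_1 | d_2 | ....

rank_ℚ(R)=4; free=4−4=0
SNF(R) diag = [2, 2, 6, 18] → torsion [2, 2, 6, 18]

Answer: M ≅ ℤ/2 ⊕ ℤ/2 ⊕ ℤ/6 ⊕ ℤ/18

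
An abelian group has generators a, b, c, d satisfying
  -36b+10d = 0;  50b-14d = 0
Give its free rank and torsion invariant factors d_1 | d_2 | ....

rank_ℚ(R)=2; free=4−2=2
SNF(R) diag = [2, 2] → torsion [2, 2]

Answer: M ≅ ℤ^2 ⊕ ℤ/2 ⊕ ℤ/2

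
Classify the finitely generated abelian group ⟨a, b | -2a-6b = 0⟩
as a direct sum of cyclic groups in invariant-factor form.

rank_ℚ(R)=1; free=2−1=1
SNF(R) diag = [2] → torsion [2]

Answer: M ≅ ℤ^1 ⊕ ℤ/2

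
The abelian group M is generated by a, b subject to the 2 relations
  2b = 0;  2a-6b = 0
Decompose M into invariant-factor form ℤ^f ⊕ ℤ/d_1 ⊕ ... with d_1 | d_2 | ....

rank_ℚ(R)=2; free=2−2=0
SNF(R) diag = [2, 2] → torsion [2, 2]

Answer: M ≅ ℤ/2 ⊕ ℤ/2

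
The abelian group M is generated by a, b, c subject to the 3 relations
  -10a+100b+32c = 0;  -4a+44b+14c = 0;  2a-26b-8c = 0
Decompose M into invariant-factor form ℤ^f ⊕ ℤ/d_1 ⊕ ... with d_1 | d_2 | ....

Answer: M ≅ ℤ/2 ⊕ ℤ/2 ⊕ ℤ/2

Derivation:
rank_ℚ(R)=3; free=3−3=0
SNF(R) diag = [2, 2, 2] → torsion [2, 2, 2]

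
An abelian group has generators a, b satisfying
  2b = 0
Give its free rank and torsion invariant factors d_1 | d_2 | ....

rank_ℚ(R)=1; free=2−1=1
SNF(R) diag = [2] → torsion [2]

Answer: M ≅ ℤ^1 ⊕ ℤ/2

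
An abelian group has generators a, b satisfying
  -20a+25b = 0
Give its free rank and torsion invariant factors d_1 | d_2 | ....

rank_ℚ(R)=1; free=2−1=1
SNF(R) diag = [5] → torsion [5]

Answer: M ≅ ℤ^1 ⊕ ℤ/5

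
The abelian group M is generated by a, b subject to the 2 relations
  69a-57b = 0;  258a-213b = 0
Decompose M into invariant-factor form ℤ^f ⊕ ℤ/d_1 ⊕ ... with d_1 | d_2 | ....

rank_ℚ(R)=2; free=2−2=0
SNF(R) diag = [3, 3] → torsion [3, 3]

Answer: M ≅ ℤ/3 ⊕ ℤ/3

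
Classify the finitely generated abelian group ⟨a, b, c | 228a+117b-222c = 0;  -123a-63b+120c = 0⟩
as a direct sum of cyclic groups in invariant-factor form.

Answer: M ≅ ℤ^1 ⊕ ℤ/3 ⊕ ℤ/9

Derivation:
rank_ℚ(R)=2; free=3−2=1
SNF(R) diag = [3, 9] → torsion [3, 9]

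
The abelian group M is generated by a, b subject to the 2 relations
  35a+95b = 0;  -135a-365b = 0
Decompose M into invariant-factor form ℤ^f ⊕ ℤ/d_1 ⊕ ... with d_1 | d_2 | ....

Answer: M ≅ ℤ/5 ⊕ ℤ/10

Derivation:
rank_ℚ(R)=2; free=2−2=0
SNF(R) diag = [5, 10] → torsion [5, 10]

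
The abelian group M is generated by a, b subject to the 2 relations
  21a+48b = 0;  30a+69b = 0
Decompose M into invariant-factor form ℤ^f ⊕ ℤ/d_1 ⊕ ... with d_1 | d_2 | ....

rank_ℚ(R)=2; free=2−2=0
SNF(R) diag = [3, 3] → torsion [3, 3]

Answer: M ≅ ℤ/3 ⊕ ℤ/3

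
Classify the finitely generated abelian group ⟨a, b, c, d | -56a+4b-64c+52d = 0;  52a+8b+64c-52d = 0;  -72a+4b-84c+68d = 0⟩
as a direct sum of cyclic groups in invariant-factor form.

Answer: M ≅ ℤ^1 ⊕ ℤ/4 ⊕ ℤ/4 ⊕ ℤ/4

Derivation:
rank_ℚ(R)=3; free=4−3=1
SNF(R) diag = [4, 4, 4] → torsion [4, 4, 4]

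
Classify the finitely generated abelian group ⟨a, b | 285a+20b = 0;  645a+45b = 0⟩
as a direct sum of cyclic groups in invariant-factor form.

rank_ℚ(R)=2; free=2−2=0
SNF(R) diag = [5, 15] → torsion [5, 15]

Answer: M ≅ ℤ/5 ⊕ ℤ/15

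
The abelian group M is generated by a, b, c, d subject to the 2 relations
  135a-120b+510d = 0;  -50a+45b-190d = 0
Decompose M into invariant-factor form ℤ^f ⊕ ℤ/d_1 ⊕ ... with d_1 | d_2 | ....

rank_ℚ(R)=2; free=4−2=2
SNF(R) diag = [5, 15] → torsion [5, 15]

Answer: M ≅ ℤ^2 ⊕ ℤ/5 ⊕ ℤ/15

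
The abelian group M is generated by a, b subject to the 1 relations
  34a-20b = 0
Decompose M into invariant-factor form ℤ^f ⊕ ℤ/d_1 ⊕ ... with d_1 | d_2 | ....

Answer: M ≅ ℤ^1 ⊕ ℤ/2

Derivation:
rank_ℚ(R)=1; free=2−1=1
SNF(R) diag = [2] → torsion [2]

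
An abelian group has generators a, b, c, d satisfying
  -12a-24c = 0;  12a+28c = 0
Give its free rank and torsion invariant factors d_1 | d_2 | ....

rank_ℚ(R)=2; free=4−2=2
SNF(R) diag = [4, 12] → torsion [4, 12]

Answer: M ≅ ℤ^2 ⊕ ℤ/4 ⊕ ℤ/12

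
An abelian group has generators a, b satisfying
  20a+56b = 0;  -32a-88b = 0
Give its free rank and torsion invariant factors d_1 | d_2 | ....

rank_ℚ(R)=2; free=2−2=0
SNF(R) diag = [4, 8] → torsion [4, 8]

Answer: M ≅ ℤ/4 ⊕ ℤ/8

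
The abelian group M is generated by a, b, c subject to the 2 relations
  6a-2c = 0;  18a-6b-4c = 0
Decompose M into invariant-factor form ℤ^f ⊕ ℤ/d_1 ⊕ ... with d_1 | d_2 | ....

rank_ℚ(R)=2; free=3−2=1
SNF(R) diag = [2, 6] → torsion [2, 6]

Answer: M ≅ ℤ^1 ⊕ ℤ/2 ⊕ ℤ/6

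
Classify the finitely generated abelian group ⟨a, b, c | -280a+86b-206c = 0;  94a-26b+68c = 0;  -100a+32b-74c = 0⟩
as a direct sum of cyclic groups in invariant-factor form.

Answer: M ≅ ℤ/2 ⊕ ℤ/6 ⊕ ℤ/6

Derivation:
rank_ℚ(R)=3; free=3−3=0
SNF(R) diag = [2, 6, 6] → torsion [2, 6, 6]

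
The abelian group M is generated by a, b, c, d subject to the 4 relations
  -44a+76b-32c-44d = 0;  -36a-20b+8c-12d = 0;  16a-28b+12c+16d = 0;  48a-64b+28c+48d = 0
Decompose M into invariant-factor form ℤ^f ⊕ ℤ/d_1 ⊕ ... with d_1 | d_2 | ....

Answer: M ≅ ℤ/4 ⊕ ℤ/4 ⊕ ℤ/12 ⊕ ℤ/24

Derivation:
rank_ℚ(R)=4; free=4−4=0
SNF(R) diag = [4, 4, 12, 24] → torsion [4, 4, 12, 24]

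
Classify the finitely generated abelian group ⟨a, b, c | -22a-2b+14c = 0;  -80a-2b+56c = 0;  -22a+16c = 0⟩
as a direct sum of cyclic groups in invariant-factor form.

Answer: M ≅ ℤ/2 ⊕ ℤ/2 ⊕ ℤ/2

Derivation:
rank_ℚ(R)=3; free=3−3=0
SNF(R) diag = [2, 2, 2] → torsion [2, 2, 2]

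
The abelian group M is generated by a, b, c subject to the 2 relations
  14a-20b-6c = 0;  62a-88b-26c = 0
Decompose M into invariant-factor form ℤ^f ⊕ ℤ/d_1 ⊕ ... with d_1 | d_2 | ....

rank_ℚ(R)=2; free=3−2=1
SNF(R) diag = [2, 4] → torsion [2, 4]

Answer: M ≅ ℤ^1 ⊕ ℤ/2 ⊕ ℤ/4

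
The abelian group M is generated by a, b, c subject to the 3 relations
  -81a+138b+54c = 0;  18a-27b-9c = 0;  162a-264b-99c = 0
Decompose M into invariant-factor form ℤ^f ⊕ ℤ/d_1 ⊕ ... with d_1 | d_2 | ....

rank_ℚ(R)=3; free=3−3=0
SNF(R) diag = [3, 9, 9] → torsion [3, 9, 9]

Answer: M ≅ ℤ/3 ⊕ ℤ/9 ⊕ ℤ/9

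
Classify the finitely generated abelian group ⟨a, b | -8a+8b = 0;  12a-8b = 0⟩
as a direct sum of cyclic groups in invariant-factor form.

Answer: M ≅ ℤ/4 ⊕ ℤ/8

Derivation:
rank_ℚ(R)=2; free=2−2=0
SNF(R) diag = [4, 8] → torsion [4, 8]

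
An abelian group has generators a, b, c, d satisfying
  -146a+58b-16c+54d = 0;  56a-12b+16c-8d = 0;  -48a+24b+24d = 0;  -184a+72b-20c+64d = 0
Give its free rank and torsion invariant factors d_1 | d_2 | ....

rank_ℚ(R)=4; free=4−4=0
SNF(R) diag = [2, 4, 12, 24] → torsion [2, 4, 12, 24]

Answer: M ≅ ℤ/2 ⊕ ℤ/4 ⊕ ℤ/12 ⊕ ℤ/24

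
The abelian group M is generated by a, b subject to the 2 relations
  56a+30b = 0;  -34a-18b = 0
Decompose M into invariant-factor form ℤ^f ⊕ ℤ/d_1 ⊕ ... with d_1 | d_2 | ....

rank_ℚ(R)=2; free=2−2=0
SNF(R) diag = [2, 6] → torsion [2, 6]

Answer: M ≅ ℤ/2 ⊕ ℤ/6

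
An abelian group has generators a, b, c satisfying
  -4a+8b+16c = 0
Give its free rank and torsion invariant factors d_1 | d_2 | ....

rank_ℚ(R)=1; free=3−1=2
SNF(R) diag = [4] → torsion [4]

Answer: M ≅ ℤ^2 ⊕ ℤ/4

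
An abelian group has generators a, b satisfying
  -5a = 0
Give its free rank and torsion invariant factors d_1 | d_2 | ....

rank_ℚ(R)=1; free=2−1=1
SNF(R) diag = [5] → torsion [5]

Answer: M ≅ ℤ^1 ⊕ ℤ/5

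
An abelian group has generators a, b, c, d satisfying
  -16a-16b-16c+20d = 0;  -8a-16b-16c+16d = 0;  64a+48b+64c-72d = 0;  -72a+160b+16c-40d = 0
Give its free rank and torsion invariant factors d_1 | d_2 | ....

rank_ℚ(R)=4; free=4−4=0
SNF(R) diag = [4, 8, 16, 32] → torsion [4, 8, 16, 32]

Answer: M ≅ ℤ/4 ⊕ ℤ/8 ⊕ ℤ/16 ⊕ ℤ/32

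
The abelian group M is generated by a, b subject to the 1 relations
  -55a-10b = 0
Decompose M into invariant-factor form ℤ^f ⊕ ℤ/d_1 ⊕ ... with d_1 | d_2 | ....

rank_ℚ(R)=1; free=2−1=1
SNF(R) diag = [5] → torsion [5]

Answer: M ≅ ℤ^1 ⊕ ℤ/5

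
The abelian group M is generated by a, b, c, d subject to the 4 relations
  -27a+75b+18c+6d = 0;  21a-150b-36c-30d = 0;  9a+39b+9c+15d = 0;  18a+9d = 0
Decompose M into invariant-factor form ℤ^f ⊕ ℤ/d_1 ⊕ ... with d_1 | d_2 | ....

Answer: M ≅ ℤ/3 ⊕ ℤ/3 ⊕ ℤ/9 ⊕ ℤ/9

Derivation:
rank_ℚ(R)=4; free=4−4=0
SNF(R) diag = [3, 3, 9, 9] → torsion [3, 3, 9, 9]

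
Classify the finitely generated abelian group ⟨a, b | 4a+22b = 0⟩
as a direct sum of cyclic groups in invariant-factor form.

rank_ℚ(R)=1; free=2−1=1
SNF(R) diag = [2] → torsion [2]

Answer: M ≅ ℤ^1 ⊕ ℤ/2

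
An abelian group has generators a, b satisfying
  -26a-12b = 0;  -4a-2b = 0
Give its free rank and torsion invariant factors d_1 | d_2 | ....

Answer: M ≅ ℤ/2 ⊕ ℤ/2

Derivation:
rank_ℚ(R)=2; free=2−2=0
SNF(R) diag = [2, 2] → torsion [2, 2]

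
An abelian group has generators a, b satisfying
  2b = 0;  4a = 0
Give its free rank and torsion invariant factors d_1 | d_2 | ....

Answer: M ≅ ℤ/2 ⊕ ℤ/4

Derivation:
rank_ℚ(R)=2; free=2−2=0
SNF(R) diag = [2, 4] → torsion [2, 4]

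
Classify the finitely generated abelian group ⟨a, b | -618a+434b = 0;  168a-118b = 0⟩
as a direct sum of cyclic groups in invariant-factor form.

Answer: M ≅ ℤ/2 ⊕ ℤ/6

Derivation:
rank_ℚ(R)=2; free=2−2=0
SNF(R) diag = [2, 6] → torsion [2, 6]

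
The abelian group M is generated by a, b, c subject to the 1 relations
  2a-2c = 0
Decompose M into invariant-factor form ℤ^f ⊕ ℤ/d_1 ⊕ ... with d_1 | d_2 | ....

rank_ℚ(R)=1; free=3−1=2
SNF(R) diag = [2] → torsion [2]

Answer: M ≅ ℤ^2 ⊕ ℤ/2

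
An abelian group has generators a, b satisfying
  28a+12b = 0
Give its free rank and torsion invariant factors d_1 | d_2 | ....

Answer: M ≅ ℤ^1 ⊕ ℤ/4

Derivation:
rank_ℚ(R)=1; free=2−1=1
SNF(R) diag = [4] → torsion [4]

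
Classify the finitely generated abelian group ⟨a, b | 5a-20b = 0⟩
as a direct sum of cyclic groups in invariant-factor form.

rank_ℚ(R)=1; free=2−1=1
SNF(R) diag = [5] → torsion [5]

Answer: M ≅ ℤ^1 ⊕ ℤ/5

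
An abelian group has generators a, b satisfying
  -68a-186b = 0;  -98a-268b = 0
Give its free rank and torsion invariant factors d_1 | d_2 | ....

rank_ℚ(R)=2; free=2−2=0
SNF(R) diag = [2, 2] → torsion [2, 2]

Answer: M ≅ ℤ/2 ⊕ ℤ/2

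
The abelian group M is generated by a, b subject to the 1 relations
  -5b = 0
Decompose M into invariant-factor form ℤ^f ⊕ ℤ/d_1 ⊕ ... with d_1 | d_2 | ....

rank_ℚ(R)=1; free=2−1=1
SNF(R) diag = [5] → torsion [5]

Answer: M ≅ ℤ^1 ⊕ ℤ/5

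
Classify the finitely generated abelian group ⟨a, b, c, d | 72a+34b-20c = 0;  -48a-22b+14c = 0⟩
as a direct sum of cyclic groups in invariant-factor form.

rank_ℚ(R)=2; free=4−2=2
SNF(R) diag = [2, 6] → torsion [2, 6]

Answer: M ≅ ℤ^2 ⊕ ℤ/2 ⊕ ℤ/6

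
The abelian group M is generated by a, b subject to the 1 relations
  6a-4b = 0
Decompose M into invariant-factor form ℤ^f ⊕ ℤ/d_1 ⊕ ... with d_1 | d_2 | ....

Answer: M ≅ ℤ^1 ⊕ ℤ/2

Derivation:
rank_ℚ(R)=1; free=2−1=1
SNF(R) diag = [2] → torsion [2]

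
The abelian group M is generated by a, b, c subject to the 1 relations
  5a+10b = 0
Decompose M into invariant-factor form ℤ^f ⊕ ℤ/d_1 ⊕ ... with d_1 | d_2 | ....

Answer: M ≅ ℤ^2 ⊕ ℤ/5

Derivation:
rank_ℚ(R)=1; free=3−1=2
SNF(R) diag = [5] → torsion [5]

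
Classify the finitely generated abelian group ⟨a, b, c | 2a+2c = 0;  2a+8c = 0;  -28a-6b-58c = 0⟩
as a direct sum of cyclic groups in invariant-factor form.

rank_ℚ(R)=3; free=3−3=0
SNF(R) diag = [2, 6, 6] → torsion [2, 6, 6]

Answer: M ≅ ℤ/2 ⊕ ℤ/6 ⊕ ℤ/6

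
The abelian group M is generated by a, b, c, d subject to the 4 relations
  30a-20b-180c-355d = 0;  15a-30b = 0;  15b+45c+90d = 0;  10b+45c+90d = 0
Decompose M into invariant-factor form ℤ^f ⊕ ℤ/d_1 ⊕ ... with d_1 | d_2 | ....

rank_ℚ(R)=4; free=4−4=0
SNF(R) diag = [5, 5, 15, 45] → torsion [5, 5, 15, 45]

Answer: M ≅ ℤ/5 ⊕ ℤ/5 ⊕ ℤ/15 ⊕ ℤ/45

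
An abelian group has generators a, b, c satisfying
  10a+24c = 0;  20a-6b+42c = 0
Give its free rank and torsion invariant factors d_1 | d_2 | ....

rank_ℚ(R)=2; free=3−2=1
SNF(R) diag = [2, 6] → torsion [2, 6]

Answer: M ≅ ℤ^1 ⊕ ℤ/2 ⊕ ℤ/6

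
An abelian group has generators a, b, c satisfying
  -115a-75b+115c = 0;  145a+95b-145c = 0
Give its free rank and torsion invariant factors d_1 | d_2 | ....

Answer: M ≅ ℤ^1 ⊕ ℤ/5 ⊕ ℤ/10

Derivation:
rank_ℚ(R)=2; free=3−2=1
SNF(R) diag = [5, 10] → torsion [5, 10]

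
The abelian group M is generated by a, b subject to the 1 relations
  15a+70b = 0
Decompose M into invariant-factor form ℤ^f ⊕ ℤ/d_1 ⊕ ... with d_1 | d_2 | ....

rank_ℚ(R)=1; free=2−1=1
SNF(R) diag = [5] → torsion [5]

Answer: M ≅ ℤ^1 ⊕ ℤ/5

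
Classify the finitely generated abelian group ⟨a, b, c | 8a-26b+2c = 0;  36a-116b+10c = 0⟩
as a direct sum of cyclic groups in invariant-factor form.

rank_ℚ(R)=2; free=3−2=1
SNF(R) diag = [2, 2] → torsion [2, 2]

Answer: M ≅ ℤ^1 ⊕ ℤ/2 ⊕ ℤ/2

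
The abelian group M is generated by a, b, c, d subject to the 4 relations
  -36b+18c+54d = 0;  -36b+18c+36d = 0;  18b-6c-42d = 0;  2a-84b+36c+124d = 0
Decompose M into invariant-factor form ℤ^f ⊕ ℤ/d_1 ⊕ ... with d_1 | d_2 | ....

rank_ℚ(R)=4; free=4−4=0
SNF(R) diag = [2, 6, 18, 18] → torsion [2, 6, 18, 18]

Answer: M ≅ ℤ/2 ⊕ ℤ/6 ⊕ ℤ/18 ⊕ ℤ/18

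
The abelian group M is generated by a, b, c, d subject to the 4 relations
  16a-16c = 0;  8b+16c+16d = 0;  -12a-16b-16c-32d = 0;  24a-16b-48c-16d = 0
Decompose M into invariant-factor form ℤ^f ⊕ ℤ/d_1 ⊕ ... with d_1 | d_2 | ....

rank_ℚ(R)=4; free=4−4=0
SNF(R) diag = [4, 8, 16, 16] → torsion [4, 8, 16, 16]

Answer: M ≅ ℤ/4 ⊕ ℤ/8 ⊕ ℤ/16 ⊕ ℤ/16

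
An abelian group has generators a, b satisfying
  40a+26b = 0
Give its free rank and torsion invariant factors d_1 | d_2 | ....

Answer: M ≅ ℤ^1 ⊕ ℤ/2

Derivation:
rank_ℚ(R)=1; free=2−1=1
SNF(R) diag = [2] → torsion [2]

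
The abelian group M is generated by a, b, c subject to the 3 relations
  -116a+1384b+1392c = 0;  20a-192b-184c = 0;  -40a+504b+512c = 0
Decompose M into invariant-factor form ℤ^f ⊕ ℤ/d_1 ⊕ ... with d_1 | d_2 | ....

rank_ℚ(R)=3; free=3−3=0
SNF(R) diag = [4, 8, 24] → torsion [4, 8, 24]

Answer: M ≅ ℤ/4 ⊕ ℤ/8 ⊕ ℤ/24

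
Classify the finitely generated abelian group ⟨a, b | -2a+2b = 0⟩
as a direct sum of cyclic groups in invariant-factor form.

rank_ℚ(R)=1; free=2−1=1
SNF(R) diag = [2] → torsion [2]

Answer: M ≅ ℤ^1 ⊕ ℤ/2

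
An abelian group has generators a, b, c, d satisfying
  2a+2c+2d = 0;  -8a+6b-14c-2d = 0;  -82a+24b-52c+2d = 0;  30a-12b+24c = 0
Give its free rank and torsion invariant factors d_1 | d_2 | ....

Answer: M ≅ ℤ/2 ⊕ ℤ/6 ⊕ ℤ/6 ⊕ ℤ/18

Derivation:
rank_ℚ(R)=4; free=4−4=0
SNF(R) diag = [2, 6, 6, 18] → torsion [2, 6, 6, 18]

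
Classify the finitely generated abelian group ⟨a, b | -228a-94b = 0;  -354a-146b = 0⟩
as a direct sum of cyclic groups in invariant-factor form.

rank_ℚ(R)=2; free=2−2=0
SNF(R) diag = [2, 6] → torsion [2, 6]

Answer: M ≅ ℤ/2 ⊕ ℤ/6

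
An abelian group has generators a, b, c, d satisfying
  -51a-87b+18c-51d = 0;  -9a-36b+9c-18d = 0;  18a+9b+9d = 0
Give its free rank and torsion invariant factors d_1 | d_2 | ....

rank_ℚ(R)=3; free=4−3=1
SNF(R) diag = [3, 9, 9] → torsion [3, 9, 9]

Answer: M ≅ ℤ^1 ⊕ ℤ/3 ⊕ ℤ/9 ⊕ ℤ/9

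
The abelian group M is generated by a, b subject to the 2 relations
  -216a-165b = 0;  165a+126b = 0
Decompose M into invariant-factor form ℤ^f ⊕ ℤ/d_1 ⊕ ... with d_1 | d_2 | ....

Answer: M ≅ ℤ/3 ⊕ ℤ/3

Derivation:
rank_ℚ(R)=2; free=2−2=0
SNF(R) diag = [3, 3] → torsion [3, 3]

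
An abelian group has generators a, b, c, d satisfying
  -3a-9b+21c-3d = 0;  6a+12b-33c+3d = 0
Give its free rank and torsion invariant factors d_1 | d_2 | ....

rank_ℚ(R)=2; free=4−2=2
SNF(R) diag = [3, 3] → torsion [3, 3]

Answer: M ≅ ℤ^2 ⊕ ℤ/3 ⊕ ℤ/3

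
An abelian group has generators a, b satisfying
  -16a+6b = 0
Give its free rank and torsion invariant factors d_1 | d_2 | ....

Answer: M ≅ ℤ^1 ⊕ ℤ/2

Derivation:
rank_ℚ(R)=1; free=2−1=1
SNF(R) diag = [2] → torsion [2]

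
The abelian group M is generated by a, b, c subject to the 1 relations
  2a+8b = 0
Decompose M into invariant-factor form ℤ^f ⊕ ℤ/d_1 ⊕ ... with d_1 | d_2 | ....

Answer: M ≅ ℤ^2 ⊕ ℤ/2

Derivation:
rank_ℚ(R)=1; free=3−1=2
SNF(R) diag = [2] → torsion [2]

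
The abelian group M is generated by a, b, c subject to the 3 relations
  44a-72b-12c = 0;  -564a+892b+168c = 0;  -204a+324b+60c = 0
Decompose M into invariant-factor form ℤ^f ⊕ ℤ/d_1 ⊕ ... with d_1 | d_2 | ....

rank_ℚ(R)=3; free=3−3=0
SNF(R) diag = [4, 4, 12] → torsion [4, 4, 12]

Answer: M ≅ ℤ/4 ⊕ ℤ/4 ⊕ ℤ/12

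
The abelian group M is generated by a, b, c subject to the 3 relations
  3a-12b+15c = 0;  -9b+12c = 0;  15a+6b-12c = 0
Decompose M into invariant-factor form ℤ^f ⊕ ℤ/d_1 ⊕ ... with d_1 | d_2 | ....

rank_ℚ(R)=3; free=3−3=0
SNF(R) diag = [3, 3, 3] → torsion [3, 3, 3]

Answer: M ≅ ℤ/3 ⊕ ℤ/3 ⊕ ℤ/3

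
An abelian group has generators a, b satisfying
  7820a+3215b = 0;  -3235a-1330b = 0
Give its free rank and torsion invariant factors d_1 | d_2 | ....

Answer: M ≅ ℤ/5 ⊕ ℤ/15

Derivation:
rank_ℚ(R)=2; free=2−2=0
SNF(R) diag = [5, 15] → torsion [5, 15]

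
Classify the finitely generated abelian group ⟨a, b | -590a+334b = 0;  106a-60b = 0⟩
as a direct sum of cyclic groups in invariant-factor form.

Answer: M ≅ ℤ/2 ⊕ ℤ/2

Derivation:
rank_ℚ(R)=2; free=2−2=0
SNF(R) diag = [2, 2] → torsion [2, 2]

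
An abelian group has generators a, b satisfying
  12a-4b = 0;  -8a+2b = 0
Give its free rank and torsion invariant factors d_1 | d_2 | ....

rank_ℚ(R)=2; free=2−2=0
SNF(R) diag = [2, 4] → torsion [2, 4]

Answer: M ≅ ℤ/2 ⊕ ℤ/4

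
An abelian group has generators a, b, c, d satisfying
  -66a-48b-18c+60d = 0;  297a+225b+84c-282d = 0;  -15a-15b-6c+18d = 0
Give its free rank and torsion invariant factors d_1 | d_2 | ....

Answer: M ≅ ℤ^1 ⊕ ℤ/3 ⊕ ℤ/6 ⊕ ℤ/18

Derivation:
rank_ℚ(R)=3; free=4−3=1
SNF(R) diag = [3, 6, 18] → torsion [3, 6, 18]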